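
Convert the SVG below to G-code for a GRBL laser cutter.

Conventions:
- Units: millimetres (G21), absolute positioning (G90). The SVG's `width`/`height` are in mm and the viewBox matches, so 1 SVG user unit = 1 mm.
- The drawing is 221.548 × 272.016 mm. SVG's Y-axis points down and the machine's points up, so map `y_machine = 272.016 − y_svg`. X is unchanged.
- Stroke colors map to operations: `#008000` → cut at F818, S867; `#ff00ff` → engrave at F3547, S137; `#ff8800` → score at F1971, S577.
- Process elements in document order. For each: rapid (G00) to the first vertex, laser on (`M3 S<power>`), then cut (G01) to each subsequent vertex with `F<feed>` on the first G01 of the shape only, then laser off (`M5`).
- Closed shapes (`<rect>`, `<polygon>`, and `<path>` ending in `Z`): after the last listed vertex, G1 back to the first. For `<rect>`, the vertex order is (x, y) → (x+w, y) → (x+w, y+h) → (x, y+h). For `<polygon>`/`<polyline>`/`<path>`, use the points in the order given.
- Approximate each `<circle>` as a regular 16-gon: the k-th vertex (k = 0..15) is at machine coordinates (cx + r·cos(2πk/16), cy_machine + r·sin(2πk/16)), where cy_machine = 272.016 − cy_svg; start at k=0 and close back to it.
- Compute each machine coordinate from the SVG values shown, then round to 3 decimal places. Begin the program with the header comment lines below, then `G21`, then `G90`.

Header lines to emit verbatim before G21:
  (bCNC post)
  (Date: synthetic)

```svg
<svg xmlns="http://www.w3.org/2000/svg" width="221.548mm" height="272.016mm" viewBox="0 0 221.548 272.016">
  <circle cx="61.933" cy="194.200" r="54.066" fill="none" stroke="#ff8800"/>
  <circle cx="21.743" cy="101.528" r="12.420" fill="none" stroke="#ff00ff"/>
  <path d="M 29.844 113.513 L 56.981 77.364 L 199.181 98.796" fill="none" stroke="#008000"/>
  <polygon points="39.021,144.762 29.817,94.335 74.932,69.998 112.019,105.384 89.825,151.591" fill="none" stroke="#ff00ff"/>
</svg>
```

(bCNC post)
(Date: synthetic)
G21
G90
G00 X115.999 Y77.816
M3 S577
G01 X111.883 Y98.506 F1971
G01 X100.163 Y116.046
G01 X82.623 Y127.766
G01 X61.933 Y131.882
G01 X41.243 Y127.766
G01 X23.703 Y116.046
G01 X11.983 Y98.506
G01 X7.867 Y77.816
G01 X11.983 Y57.126
G01 X23.703 Y39.586
G01 X41.243 Y27.866
G01 X61.933 Y23.750
G01 X82.623 Y27.866
G01 X100.163 Y39.586
G01 X111.883 Y57.126
G01 X115.999 Y77.816
M5
G00 X34.163 Y170.488
M3 S137
G01 X33.218 Y175.241 F3547
G01 X30.525 Y179.270
G01 X26.496 Y181.963
G01 X21.743 Y182.908
G01 X16.990 Y181.963
G01 X12.961 Y179.270
G01 X10.268 Y175.241
G01 X9.323 Y170.488
G01 X10.268 Y165.735
G01 X12.961 Y161.706
G01 X16.990 Y159.013
G01 X21.743 Y158.068
G01 X26.496 Y159.013
G01 X30.525 Y161.706
G01 X33.218 Y165.735
G01 X34.163 Y170.488
M5
G00 X29.844 Y158.503
M3 S867
G01 X56.981 Y194.652 F818
G01 X199.181 Y173.220
M5
G00 X39.021 Y127.254
M3 S137
G01 X29.817 Y177.681 F3547
G01 X74.932 Y202.018
G01 X112.019 Y166.632
G01 X89.825 Y120.425
G01 X39.021 Y127.254
M5

Since the viewBox matches the mm dimensions, user units are millimetres directly. The only transform is the Y-flip y_m = 272.016 − y_svg.

Shape 1 is a circle drawn with `<circle>`. Its stroke #ff8800 means score at S577, F1971. After flipping Y the toolpath is (115.999,77.816) → (111.883,98.506) → (100.163,116.046) → (82.623,127.766) → (61.933,131.882) → (41.243,127.766) → (23.703,116.046) → (11.983,98.506) → (7.867,77.816) → (11.983,57.126) → (23.703,39.586) → (41.243,27.866) → (61.933,23.750) → (82.623,27.866) → (100.163,39.586) → (111.883,57.126) → (115.999,77.816), returning to the start.

Shape 2 is a circle drawn with `<circle>`. Its stroke #ff00ff means engrave at S137, F3547. After flipping Y the toolpath is (34.163,170.488) → (33.218,175.241) → (30.525,179.270) → (26.496,181.963) → (21.743,182.908) → (16.990,181.963) → (12.961,179.270) → (10.268,175.241) → (9.323,170.488) → (10.268,165.735) → (12.961,161.706) → (16.990,159.013) → (21.743,158.068) → (26.496,159.013) → (30.525,161.706) → (33.218,165.735) → (34.163,170.488), returning to the start.

Shape 3 is a open polyline drawn with `<path>`. Its stroke #008000 means cut at S867, F818. After flipping Y the toolpath is (29.844,158.503) → (56.981,194.652) → (199.181,173.220).

Shape 4 is a regular polygon drawn with `<polygon>`. Its stroke #ff00ff means engrave at S137, F3547. After flipping Y the toolpath is (39.021,127.254) → (29.817,177.681) → (74.932,202.018) → (112.019,166.632) → (89.825,120.425) → (39.021,127.254), returning to the start.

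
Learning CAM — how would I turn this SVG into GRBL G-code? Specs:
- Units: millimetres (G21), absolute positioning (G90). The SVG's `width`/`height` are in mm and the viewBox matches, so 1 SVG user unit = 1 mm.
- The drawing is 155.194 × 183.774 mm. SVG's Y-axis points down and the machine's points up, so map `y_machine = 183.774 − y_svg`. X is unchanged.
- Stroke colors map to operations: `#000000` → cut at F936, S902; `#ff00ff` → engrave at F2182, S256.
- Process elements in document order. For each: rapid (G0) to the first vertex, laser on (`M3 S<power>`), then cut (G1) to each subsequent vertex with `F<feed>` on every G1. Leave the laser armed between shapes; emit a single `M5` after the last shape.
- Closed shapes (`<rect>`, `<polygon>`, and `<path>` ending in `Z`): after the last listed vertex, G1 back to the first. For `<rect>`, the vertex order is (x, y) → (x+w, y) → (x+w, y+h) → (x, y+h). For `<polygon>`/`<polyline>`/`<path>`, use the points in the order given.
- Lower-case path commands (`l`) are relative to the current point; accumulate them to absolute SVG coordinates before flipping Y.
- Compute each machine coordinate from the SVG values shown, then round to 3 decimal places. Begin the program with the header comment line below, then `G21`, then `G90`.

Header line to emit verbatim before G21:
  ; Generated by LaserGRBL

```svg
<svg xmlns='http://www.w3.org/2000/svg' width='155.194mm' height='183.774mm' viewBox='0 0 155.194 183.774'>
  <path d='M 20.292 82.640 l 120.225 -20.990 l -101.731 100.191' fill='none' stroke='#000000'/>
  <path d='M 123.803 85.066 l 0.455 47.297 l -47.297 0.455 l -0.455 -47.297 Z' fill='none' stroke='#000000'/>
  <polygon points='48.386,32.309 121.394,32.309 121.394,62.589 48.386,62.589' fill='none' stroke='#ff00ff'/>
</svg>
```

; Generated by LaserGRBL
G21
G90
G0 X20.292 Y101.134
M3 S902
G1 X140.517 Y122.124 F936
G1 X38.786 Y21.933 F936
G0 X123.803 Y98.708
M3 S902
G1 X124.258 Y51.411 F936
G1 X76.961 Y50.956 F936
G1 X76.506 Y98.253 F936
G1 X123.803 Y98.708 F936
G0 X48.386 Y151.465
M3 S256
G1 X121.394 Y151.465 F2182
G1 X121.394 Y121.185 F2182
G1 X48.386 Y121.185 F2182
G1 X48.386 Y151.465 F2182
M5

Since the viewBox matches the mm dimensions, user units are millimetres directly. The only transform is the Y-flip y_m = 183.774 − y_svg.

Shape 1 is a open polyline drawn with `<path>`. Its stroke #000000 means cut at S902, F936. After flipping Y the toolpath is (20.292,101.134) → (140.517,122.124) → (38.786,21.933).

Shape 2 is a regular polygon drawn with `<path>`. Its stroke #000000 means cut at S902, F936. After flipping Y the toolpath is (123.803,98.708) → (124.258,51.411) → (76.961,50.956) → (76.506,98.253) → (123.803,98.708), returning to the start.

Shape 3 is a rectangle drawn with `<polygon>`. Its stroke #ff00ff means engrave at S256, F2182. After flipping Y the toolpath is (48.386,151.465) → (121.394,151.465) → (121.394,121.185) → (48.386,121.185) → (48.386,151.465), returning to the start.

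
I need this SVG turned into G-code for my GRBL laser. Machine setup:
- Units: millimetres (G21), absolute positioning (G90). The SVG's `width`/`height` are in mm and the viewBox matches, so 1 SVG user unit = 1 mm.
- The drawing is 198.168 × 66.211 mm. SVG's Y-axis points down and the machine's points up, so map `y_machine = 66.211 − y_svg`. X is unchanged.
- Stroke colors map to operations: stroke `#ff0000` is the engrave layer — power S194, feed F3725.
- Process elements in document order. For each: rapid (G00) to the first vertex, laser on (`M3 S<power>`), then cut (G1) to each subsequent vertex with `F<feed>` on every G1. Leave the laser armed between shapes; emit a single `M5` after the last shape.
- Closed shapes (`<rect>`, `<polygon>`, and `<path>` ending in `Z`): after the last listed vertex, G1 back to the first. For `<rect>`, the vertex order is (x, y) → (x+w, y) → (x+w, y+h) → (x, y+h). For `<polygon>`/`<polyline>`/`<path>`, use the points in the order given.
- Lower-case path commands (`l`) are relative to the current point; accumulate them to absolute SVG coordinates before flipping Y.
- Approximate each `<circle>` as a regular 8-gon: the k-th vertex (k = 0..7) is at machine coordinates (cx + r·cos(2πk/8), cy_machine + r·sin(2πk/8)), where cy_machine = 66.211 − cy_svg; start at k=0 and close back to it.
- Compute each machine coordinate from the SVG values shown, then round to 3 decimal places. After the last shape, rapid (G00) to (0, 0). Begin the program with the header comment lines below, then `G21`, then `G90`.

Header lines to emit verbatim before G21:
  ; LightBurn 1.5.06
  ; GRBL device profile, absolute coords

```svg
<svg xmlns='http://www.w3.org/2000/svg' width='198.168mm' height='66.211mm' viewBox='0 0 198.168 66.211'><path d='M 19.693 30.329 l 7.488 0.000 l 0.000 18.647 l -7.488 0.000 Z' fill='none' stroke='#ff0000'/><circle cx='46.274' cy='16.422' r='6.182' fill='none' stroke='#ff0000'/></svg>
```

; LightBurn 1.5.06
; GRBL device profile, absolute coords
G21
G90
G00 X19.693 Y35.882
M3 S194
G1 X27.181 Y35.882 F3725
G1 X27.181 Y17.235 F3725
G1 X19.693 Y17.235 F3725
G1 X19.693 Y35.882 F3725
G00 X52.456 Y49.789
M3 S194
G1 X50.645 Y54.160 F3725
G1 X46.274 Y55.971 F3725
G1 X41.903 Y54.160 F3725
G1 X40.092 Y49.789 F3725
G1 X41.903 Y45.418 F3725
G1 X46.274 Y43.607 F3725
G1 X50.645 Y45.418 F3725
G1 X52.456 Y49.789 F3725
M5
G00 X0.000 Y0.000

1 u = 1 mm; y_m = 66.211 − y.

[1] `<path>` rectangle, #ff0000→engrave S194 F3725: (19.693,35.882) → (27.181,35.882) → (27.181,17.235) → (19.693,17.235) → (19.693,35.882) (closed)

[2] `<circle>` circle, #ff0000→engrave S194 F3725: (52.456,49.789) → (50.645,54.160) → (46.274,55.971) → (41.903,54.160) → (40.092,49.789) → (41.903,45.418) → (46.274,43.607) → (50.645,45.418) → (52.456,49.789) (closed)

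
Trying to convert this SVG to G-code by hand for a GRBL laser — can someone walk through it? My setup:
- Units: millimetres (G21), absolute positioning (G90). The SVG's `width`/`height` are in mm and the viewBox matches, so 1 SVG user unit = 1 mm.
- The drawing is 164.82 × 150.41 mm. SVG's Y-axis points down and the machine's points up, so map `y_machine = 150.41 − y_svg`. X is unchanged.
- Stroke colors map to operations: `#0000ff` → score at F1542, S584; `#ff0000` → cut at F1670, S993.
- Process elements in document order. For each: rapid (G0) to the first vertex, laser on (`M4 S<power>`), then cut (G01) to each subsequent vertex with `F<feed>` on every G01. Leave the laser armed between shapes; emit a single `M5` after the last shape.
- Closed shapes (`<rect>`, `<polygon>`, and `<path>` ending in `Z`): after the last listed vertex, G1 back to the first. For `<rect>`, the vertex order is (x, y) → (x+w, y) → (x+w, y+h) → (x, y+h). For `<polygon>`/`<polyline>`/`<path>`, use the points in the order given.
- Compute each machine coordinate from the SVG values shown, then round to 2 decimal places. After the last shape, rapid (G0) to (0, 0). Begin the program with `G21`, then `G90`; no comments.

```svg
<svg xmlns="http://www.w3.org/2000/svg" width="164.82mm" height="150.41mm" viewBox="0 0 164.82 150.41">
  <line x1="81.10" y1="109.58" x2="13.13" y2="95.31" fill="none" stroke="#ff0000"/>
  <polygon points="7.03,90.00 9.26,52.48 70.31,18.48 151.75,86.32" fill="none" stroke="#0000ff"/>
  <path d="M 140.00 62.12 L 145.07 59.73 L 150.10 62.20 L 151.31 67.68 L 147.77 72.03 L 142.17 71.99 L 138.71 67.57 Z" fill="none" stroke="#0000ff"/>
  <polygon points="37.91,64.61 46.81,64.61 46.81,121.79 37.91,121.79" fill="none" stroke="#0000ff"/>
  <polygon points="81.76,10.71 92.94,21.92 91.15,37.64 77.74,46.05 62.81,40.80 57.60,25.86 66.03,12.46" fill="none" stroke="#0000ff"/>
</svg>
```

G21
G90
G0 X81.10 Y40.83
M4 S993
G01 X13.13 Y55.10 F1670
G0 X7.03 Y60.41
M4 S584
G01 X9.26 Y97.93 F1542
G01 X70.31 Y131.93 F1542
G01 X151.75 Y64.09 F1542
G01 X7.03 Y60.41 F1542
G0 X140.00 Y88.29
M4 S584
G01 X145.07 Y90.68 F1542
G01 X150.10 Y88.21 F1542
G01 X151.31 Y82.73 F1542
G01 X147.77 Y78.38 F1542
G01 X142.17 Y78.42 F1542
G01 X138.71 Y82.84 F1542
G01 X140.00 Y88.29 F1542
G0 X37.91 Y85.80
M4 S584
G01 X46.81 Y85.80 F1542
G01 X46.81 Y28.62 F1542
G01 X37.91 Y28.62 F1542
G01 X37.91 Y85.80 F1542
G0 X81.76 Y139.70
M4 S584
G01 X92.94 Y128.49 F1542
G01 X91.15 Y112.77 F1542
G01 X77.74 Y104.36 F1542
G01 X62.81 Y109.61 F1542
G01 X57.60 Y124.55 F1542
G01 X66.03 Y137.95 F1542
G01 X81.76 Y139.70 F1542
M5
G0 X0.00 Y0.00

viewBox `0 0 164.82 150.41` with mm width/height → 1 unit = 1 mm. Flip: y_m = 150.41 − y_svg.

**Shape 1** — `<line>` line segment, stroke `#ff0000` → cut (S993, F1670). Machine vertices: (81.10,40.83) → (13.13,55.10). Open path.

**Shape 2** — `<polygon>` closed polygon, stroke `#0000ff` → score (S584, F1542). Machine vertices: (7.03,60.41) → (9.26,97.93) → (70.31,131.93) → (151.75,64.09) → (7.03,60.41). Closed: final G1 returns to the first vertex.

**Shape 3** — `<path>` regular polygon, stroke `#0000ff` → score (S584, F1542). Machine vertices: (140.00,88.29) → (145.07,90.68) → (150.10,88.21) → (151.31,82.73) → (147.77,78.38) → (142.17,78.42) → (138.71,82.84) → (140.00,88.29). Closed: final G1 returns to the first vertex.

**Shape 4** — `<polygon>` rectangle, stroke `#0000ff` → score (S584, F1542). Machine vertices: (37.91,85.80) → (46.81,85.80) → (46.81,28.62) → (37.91,28.62) → (37.91,85.80). Closed: final G1 returns to the first vertex.

**Shape 5** — `<polygon>` regular polygon, stroke `#0000ff` → score (S584, F1542). Machine vertices: (81.76,139.70) → (92.94,128.49) → (91.15,112.77) → (77.74,104.36) → (62.81,109.61) → (57.60,124.55) → (66.03,137.95) → (81.76,139.70). Closed: final G1 returns to the first vertex.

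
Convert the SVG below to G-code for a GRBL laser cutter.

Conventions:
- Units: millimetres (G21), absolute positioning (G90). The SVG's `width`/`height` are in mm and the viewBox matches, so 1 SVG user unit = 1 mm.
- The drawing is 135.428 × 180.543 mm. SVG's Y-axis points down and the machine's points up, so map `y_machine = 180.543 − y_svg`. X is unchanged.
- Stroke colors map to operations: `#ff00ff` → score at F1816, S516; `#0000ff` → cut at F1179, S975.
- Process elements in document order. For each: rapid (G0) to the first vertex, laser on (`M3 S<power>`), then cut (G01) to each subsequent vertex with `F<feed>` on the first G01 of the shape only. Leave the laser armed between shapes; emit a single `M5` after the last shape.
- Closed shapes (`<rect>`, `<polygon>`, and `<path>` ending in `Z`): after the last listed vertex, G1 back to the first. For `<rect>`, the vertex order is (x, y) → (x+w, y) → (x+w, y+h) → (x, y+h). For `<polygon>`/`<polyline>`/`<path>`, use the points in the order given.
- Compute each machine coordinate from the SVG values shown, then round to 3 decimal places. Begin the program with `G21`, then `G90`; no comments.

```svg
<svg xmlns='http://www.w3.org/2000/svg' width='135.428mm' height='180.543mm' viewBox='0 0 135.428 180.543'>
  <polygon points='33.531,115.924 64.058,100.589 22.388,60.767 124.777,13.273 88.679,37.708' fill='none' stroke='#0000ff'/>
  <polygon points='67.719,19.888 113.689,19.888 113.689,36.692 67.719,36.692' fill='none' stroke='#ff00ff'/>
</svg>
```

1 u = 1 mm; y_m = 180.543 − y.

[1] `<polygon>` closed polygon, #0000ff→cut S975 F1179: (33.531,64.619) → (64.058,79.954) → (22.388,119.776) → (124.777,167.270) → (88.679,142.835) → (33.531,64.619) (closed)

[2] `<polygon>` rectangle, #ff00ff→score S516 F1816: (67.719,160.655) → (113.689,160.655) → (113.689,143.851) → (67.719,143.851) → (67.719,160.655) (closed)

G21
G90
G0 X33.531 Y64.619
M3 S975
G01 X64.058 Y79.954 F1179
G01 X22.388 Y119.776
G01 X124.777 Y167.270
G01 X88.679 Y142.835
G01 X33.531 Y64.619
G0 X67.719 Y160.655
M3 S516
G01 X113.689 Y160.655 F1816
G01 X113.689 Y143.851
G01 X67.719 Y143.851
G01 X67.719 Y160.655
M5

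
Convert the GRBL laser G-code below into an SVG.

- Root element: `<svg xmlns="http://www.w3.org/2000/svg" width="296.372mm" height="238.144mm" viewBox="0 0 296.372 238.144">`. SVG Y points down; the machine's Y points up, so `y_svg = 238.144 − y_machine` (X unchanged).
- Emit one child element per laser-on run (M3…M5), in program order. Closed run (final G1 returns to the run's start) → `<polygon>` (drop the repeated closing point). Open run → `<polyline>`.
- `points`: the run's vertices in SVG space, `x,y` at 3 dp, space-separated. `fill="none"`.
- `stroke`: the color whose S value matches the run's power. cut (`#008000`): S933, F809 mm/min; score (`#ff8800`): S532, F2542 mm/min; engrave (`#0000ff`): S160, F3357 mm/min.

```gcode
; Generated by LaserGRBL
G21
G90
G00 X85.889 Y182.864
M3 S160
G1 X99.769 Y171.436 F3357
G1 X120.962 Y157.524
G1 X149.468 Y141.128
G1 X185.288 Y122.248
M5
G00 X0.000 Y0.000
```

Machine Y-up, SVG Y-down with viewBox height 238.144, so y_svg = 238.144 − y_machine; X carries over. Every run uses S160, so all elements get stroke `#0000ff` (engrave).

Run 1: The run is open, so emit a `<polyline>` with points (Y-flipped): 85.889,55.280 99.769,66.708 120.962,80.620 149.468,97.016 185.288,115.896.

<svg xmlns="http://www.w3.org/2000/svg" width="296.372mm" height="238.144mm" viewBox="0 0 296.372 238.144">
  <polyline points="85.889,55.280 99.769,66.708 120.962,80.620 149.468,97.016 185.288,115.896" fill="none" stroke="#0000ff"/>
</svg>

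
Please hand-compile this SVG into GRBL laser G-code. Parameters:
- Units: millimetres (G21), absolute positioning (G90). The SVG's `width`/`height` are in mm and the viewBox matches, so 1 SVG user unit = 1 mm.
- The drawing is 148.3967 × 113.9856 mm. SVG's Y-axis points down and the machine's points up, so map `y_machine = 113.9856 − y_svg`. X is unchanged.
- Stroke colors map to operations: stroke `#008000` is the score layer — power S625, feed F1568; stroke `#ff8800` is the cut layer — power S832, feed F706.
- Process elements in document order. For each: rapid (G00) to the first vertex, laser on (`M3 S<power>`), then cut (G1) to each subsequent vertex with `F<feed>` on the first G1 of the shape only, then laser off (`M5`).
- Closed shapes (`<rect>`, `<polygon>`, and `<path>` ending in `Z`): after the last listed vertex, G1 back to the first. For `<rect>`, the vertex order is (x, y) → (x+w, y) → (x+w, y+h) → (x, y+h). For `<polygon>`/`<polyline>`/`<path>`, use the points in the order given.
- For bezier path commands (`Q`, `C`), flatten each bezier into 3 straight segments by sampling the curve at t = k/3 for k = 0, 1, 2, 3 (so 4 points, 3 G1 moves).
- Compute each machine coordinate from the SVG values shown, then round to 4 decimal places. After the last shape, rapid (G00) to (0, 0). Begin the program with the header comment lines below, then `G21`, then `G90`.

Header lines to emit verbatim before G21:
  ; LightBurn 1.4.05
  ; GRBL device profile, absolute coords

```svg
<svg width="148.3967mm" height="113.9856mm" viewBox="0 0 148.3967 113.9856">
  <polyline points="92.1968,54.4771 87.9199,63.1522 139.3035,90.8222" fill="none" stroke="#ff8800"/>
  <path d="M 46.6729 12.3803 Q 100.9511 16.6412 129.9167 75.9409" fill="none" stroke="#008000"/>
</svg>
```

; LightBurn 1.4.05
; GRBL device profile, absolute coords
G21
G90
G00 X92.1968 Y59.5085
M3 S832
G1 X87.9199 Y50.8334 F706
G1 X139.3035 Y23.1634
M5
G00 X46.6729 Y101.6053
M3 S625
G1 X80.0459 Y92.6493 F1568
G1 X107.7938 Y71.4624
G1 X129.9167 Y38.0447
M5
G00 X0.0000 Y0.0000

viewBox `0 0 148.3967 113.9856` with mm width/height → 1 unit = 1 mm. Flip: y_m = 113.9856 − y_svg.

**Shape 1** — `<polyline>` open polyline, stroke `#ff8800` → cut (S832, F706). Machine vertices: (92.1968,59.5085) → (87.9199,50.8334) → (139.3035,23.1634). Open path.

**Shape 2** — `<path>` quadratic bezier, stroke `#008000` → score (S625, F1568). Control points (SVG): P0=(46.6729,12.3803), P1=(100.9511,16.6412), P2=(129.9167,75.9409); sampled at t=k/3. Machine vertices: (46.6729,101.6053) → (80.0459,92.6493) → (107.7938,71.4624) → (129.9167,38.0447). Open path.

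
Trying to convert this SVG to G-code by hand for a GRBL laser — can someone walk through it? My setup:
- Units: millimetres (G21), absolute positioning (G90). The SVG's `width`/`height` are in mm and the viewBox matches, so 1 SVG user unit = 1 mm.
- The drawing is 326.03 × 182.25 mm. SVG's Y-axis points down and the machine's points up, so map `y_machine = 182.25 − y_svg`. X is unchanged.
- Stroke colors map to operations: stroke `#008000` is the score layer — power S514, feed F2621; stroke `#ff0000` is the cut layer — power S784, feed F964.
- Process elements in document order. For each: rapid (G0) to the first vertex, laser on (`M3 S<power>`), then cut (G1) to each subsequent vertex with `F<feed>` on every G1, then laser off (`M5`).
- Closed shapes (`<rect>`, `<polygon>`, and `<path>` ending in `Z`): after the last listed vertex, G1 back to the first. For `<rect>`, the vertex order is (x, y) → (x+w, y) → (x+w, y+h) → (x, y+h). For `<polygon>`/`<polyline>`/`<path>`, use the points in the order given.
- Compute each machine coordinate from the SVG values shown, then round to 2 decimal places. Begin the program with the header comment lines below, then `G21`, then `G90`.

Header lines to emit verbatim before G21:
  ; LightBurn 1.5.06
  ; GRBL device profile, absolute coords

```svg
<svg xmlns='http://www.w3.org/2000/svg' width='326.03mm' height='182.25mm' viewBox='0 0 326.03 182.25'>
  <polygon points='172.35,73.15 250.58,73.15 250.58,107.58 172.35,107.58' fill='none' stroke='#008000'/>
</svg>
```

; LightBurn 1.5.06
; GRBL device profile, absolute coords
G21
G90
G0 X172.35 Y109.10
M3 S514
G1 X250.58 Y109.10 F2621
G1 X250.58 Y74.67 F2621
G1 X172.35 Y74.67 F2621
G1 X172.35 Y109.10 F2621
M5

Since the viewBox matches the mm dimensions, user units are millimetres directly. The only transform is the Y-flip y_m = 182.25 − y_svg.

Shape 1 is a rectangle drawn with `<polygon>`. Its stroke #008000 means score at S514, F2621. After flipping Y the toolpath is (172.35,109.10) → (250.58,109.10) → (250.58,74.67) → (172.35,74.67) → (172.35,109.10), returning to the start.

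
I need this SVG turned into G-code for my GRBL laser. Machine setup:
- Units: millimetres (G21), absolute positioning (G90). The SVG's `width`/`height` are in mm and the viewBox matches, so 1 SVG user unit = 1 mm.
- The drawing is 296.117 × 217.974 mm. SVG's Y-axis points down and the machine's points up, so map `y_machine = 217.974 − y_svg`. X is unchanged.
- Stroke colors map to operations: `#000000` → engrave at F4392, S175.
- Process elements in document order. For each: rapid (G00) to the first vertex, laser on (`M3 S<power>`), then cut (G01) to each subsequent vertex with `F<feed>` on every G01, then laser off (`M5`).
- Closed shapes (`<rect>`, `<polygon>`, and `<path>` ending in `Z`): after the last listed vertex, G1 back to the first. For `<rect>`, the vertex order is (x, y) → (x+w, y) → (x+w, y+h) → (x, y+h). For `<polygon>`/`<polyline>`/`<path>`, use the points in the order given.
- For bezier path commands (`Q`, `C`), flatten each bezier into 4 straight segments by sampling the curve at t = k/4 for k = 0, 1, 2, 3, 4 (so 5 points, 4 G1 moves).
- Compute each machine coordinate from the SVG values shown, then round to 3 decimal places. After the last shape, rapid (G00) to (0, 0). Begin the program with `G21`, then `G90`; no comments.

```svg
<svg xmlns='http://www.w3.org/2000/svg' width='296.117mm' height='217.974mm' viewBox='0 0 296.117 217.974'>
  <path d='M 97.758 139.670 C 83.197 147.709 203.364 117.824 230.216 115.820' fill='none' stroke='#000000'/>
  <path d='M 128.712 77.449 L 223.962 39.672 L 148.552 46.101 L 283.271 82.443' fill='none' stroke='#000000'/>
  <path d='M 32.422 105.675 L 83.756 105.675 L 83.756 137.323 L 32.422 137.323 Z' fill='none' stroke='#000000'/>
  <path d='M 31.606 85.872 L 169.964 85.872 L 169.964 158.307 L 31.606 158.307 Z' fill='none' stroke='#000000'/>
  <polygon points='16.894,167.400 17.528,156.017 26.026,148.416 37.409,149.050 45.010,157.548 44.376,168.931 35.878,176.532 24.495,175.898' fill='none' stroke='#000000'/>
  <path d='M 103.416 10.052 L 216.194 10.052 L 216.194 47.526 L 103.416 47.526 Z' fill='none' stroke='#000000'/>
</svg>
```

G21
G90
G00 X97.758 Y78.304
M3 S175
G01 X108.536 Y78.357 F4392
G01 X148.457 Y86.463 F4392
G01 X196.144 Y96.452 F4392
G01 X230.216 Y102.154 F4392
M5
G00 X128.712 Y140.525
M3 S175
G01 X223.962 Y178.302 F4392
G01 X148.552 Y171.873 F4392
G01 X283.271 Y135.531 F4392
M5
G00 X32.422 Y112.299
M3 S175
G01 X83.756 Y112.299 F4392
G01 X83.756 Y80.651 F4392
G01 X32.422 Y80.651 F4392
G01 X32.422 Y112.299 F4392
M5
G00 X31.606 Y132.102
M3 S175
G01 X169.964 Y132.102 F4392
G01 X169.964 Y59.667 F4392
G01 X31.606 Y59.667 F4392
G01 X31.606 Y132.102 F4392
M5
G00 X16.894 Y50.574
M3 S175
G01 X17.528 Y61.957 F4392
G01 X26.026 Y69.558 F4392
G01 X37.409 Y68.924 F4392
G01 X45.010 Y60.426 F4392
G01 X44.376 Y49.043 F4392
G01 X35.878 Y41.442 F4392
G01 X24.495 Y42.076 F4392
G01 X16.894 Y50.574 F4392
M5
G00 X103.416 Y207.922
M3 S175
G01 X216.194 Y207.922 F4392
G01 X216.194 Y170.448 F4392
G01 X103.416 Y170.448 F4392
G01 X103.416 Y207.922 F4392
M5
G00 X0.000 Y0.000

Since the viewBox matches the mm dimensions, user units are millimetres directly. The only transform is the Y-flip y_m = 217.974 − y_svg.

Shape 1 is a cubic bezier drawn with `<path>`. Its stroke #000000 means engrave at S175, F4392. After flipping Y the toolpath is (97.758,78.304) → (108.536,78.357) → (148.457,86.463) → (196.144,96.452) → (230.216,102.154).

Shape 2 is a open polyline drawn with `<path>`. Its stroke #000000 means engrave at S175, F4392. After flipping Y the toolpath is (128.712,140.525) → (223.962,178.302) → (148.552,171.873) → (283.271,135.531).

Shape 3 is a rectangle drawn with `<path>`. Its stroke #000000 means engrave at S175, F4392. After flipping Y the toolpath is (32.422,112.299) → (83.756,112.299) → (83.756,80.651) → (32.422,80.651) → (32.422,112.299), returning to the start.

Shape 4 is a rectangle drawn with `<path>`. Its stroke #000000 means engrave at S175, F4392. After flipping Y the toolpath is (31.606,132.102) → (169.964,132.102) → (169.964,59.667) → (31.606,59.667) → (31.606,132.102), returning to the start.

Shape 5 is a regular polygon drawn with `<polygon>`. Its stroke #000000 means engrave at S175, F4392. After flipping Y the toolpath is (16.894,50.574) → (17.528,61.957) → (26.026,69.558) → (37.409,68.924) → (45.010,60.426) → (44.376,49.043) → (35.878,41.442) → (24.495,42.076) → (16.894,50.574), returning to the start.

Shape 6 is a rectangle drawn with `<path>`. Its stroke #000000 means engrave at S175, F4392. After flipping Y the toolpath is (103.416,207.922) → (216.194,207.922) → (216.194,170.448) → (103.416,170.448) → (103.416,207.922), returning to the start.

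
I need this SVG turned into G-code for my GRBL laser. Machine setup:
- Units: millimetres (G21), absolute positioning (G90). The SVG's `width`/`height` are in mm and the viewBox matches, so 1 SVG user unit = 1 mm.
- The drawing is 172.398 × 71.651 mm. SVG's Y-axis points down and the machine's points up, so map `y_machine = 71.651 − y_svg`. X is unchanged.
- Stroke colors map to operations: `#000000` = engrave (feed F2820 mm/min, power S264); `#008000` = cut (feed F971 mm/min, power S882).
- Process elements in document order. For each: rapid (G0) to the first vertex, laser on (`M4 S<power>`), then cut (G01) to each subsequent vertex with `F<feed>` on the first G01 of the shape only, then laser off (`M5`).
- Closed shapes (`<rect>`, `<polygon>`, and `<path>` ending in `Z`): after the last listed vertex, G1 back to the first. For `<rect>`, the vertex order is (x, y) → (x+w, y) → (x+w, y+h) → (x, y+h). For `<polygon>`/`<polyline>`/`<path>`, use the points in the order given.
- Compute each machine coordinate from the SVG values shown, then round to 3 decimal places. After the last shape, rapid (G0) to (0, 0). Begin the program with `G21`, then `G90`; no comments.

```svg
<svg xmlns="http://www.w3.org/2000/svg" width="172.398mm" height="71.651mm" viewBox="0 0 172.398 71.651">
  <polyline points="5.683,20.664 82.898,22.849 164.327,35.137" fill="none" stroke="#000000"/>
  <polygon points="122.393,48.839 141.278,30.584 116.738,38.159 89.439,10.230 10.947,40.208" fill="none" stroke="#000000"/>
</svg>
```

G21
G90
G0 X5.683 Y50.987
M4 S264
G01 X82.898 Y48.802 F2820
G01 X164.327 Y36.514
M5
G0 X122.393 Y22.812
M4 S264
G01 X141.278 Y41.067 F2820
G01 X116.738 Y33.492
G01 X89.439 Y61.421
G01 X10.947 Y31.443
G01 X122.393 Y22.812
M5
G0 X0.000 Y0.000

1 u = 1 mm; y_m = 71.651 − y.

[1] `<polyline>` open polyline, #000000→engrave S264 F2820: (5.683,50.987) → (82.898,48.802) → (164.327,36.514)

[2] `<polygon>` closed polygon, #000000→engrave S264 F2820: (122.393,22.812) → (141.278,41.067) → (116.738,33.492) → (89.439,61.421) → (10.947,31.443) → (122.393,22.812) (closed)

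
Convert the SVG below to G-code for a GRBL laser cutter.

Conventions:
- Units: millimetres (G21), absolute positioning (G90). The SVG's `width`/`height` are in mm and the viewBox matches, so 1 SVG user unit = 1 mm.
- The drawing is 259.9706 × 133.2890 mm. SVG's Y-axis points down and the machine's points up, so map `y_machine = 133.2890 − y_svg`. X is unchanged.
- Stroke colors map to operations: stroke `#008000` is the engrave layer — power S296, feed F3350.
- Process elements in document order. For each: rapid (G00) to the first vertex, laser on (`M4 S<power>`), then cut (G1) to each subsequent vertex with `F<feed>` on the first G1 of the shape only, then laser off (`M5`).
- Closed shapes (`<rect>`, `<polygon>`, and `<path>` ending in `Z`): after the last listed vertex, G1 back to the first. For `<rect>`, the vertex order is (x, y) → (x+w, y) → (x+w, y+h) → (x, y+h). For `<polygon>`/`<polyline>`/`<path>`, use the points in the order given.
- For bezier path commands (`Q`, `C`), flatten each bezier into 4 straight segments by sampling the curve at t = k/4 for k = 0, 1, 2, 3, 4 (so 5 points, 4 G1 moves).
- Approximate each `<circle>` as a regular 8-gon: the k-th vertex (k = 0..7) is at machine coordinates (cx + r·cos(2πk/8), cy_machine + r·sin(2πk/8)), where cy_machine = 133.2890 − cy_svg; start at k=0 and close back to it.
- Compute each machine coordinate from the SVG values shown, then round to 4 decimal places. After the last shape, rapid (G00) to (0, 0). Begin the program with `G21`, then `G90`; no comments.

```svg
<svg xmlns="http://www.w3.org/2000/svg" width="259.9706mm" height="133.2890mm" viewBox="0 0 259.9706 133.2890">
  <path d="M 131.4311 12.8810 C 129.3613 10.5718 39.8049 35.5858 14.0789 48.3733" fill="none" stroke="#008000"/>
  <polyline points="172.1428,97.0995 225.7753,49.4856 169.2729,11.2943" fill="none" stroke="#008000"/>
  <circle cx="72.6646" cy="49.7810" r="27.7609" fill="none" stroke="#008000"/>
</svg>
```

1 u = 1 mm; y_m = 133.2890 − y.

[1] `<path>` cubic bezier, #008000→engrave S296 F3350: (131.4311,120.4080) → (115.8393,117.6348) → (81.6261,108.3231) → (42.9773,96.1808) → (14.0789,84.9157)

[2] `<polyline>` open polyline, #008000→engrave S296 F3350: (172.1428,36.1895) → (225.7753,83.8034) → (169.2729,121.9947)

[3] `<circle>` circle, #008000→engrave S296 F3350: (100.4255,83.5080) → (92.2945,103.1379) → (72.6646,111.2689) → (53.0347,103.1379) → (44.9037,83.5080) → (53.0347,63.8781) → (72.6646,55.7471) → (92.2945,63.8781) → (100.4255,83.5080) (closed)

G21
G90
G00 X131.4311 Y120.4080
M4 S296
G1 X115.8393 Y117.6348 F3350
G1 X81.6261 Y108.3231
G1 X42.9773 Y96.1808
G1 X14.0789 Y84.9157
M5
G00 X172.1428 Y36.1895
M4 S296
G1 X225.7753 Y83.8034 F3350
G1 X169.2729 Y121.9947
M5
G00 X100.4255 Y83.5080
M4 S296
G1 X92.2945 Y103.1379 F3350
G1 X72.6646 Y111.2689
G1 X53.0347 Y103.1379
G1 X44.9037 Y83.5080
G1 X53.0347 Y63.8781
G1 X72.6646 Y55.7471
G1 X92.2945 Y63.8781
G1 X100.4255 Y83.5080
M5
G00 X0.0000 Y0.0000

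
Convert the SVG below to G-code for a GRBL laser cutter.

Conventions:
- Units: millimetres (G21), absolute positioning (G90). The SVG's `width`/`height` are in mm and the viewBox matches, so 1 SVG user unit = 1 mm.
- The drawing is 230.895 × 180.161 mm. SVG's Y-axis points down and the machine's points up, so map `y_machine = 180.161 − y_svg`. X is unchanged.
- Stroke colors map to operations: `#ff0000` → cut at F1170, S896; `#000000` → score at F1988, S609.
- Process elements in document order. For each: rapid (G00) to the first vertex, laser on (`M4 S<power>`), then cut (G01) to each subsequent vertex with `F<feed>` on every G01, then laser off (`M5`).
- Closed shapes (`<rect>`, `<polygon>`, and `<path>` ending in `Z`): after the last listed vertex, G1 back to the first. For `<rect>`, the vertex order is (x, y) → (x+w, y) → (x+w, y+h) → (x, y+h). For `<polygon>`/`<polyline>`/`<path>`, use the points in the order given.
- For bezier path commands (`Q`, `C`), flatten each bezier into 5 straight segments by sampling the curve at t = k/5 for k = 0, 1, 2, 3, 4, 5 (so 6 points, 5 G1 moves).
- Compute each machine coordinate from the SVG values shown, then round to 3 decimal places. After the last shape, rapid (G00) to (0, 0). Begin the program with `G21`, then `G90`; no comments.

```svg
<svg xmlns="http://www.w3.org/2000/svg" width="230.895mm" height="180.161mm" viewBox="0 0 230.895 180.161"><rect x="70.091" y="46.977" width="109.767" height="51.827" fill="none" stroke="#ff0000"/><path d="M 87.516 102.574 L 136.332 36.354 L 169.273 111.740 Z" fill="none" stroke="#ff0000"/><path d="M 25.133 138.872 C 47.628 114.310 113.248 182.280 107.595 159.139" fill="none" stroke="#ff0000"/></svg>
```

G21
G90
G00 X70.091 Y133.184
M4 S896
G01 X179.858 Y133.184 F1170
G01 X179.858 Y81.357 F1170
G01 X70.091 Y81.357 F1170
G01 X70.091 Y133.184 F1170
M5
G00 X87.516 Y77.587
M4 S896
G01 X136.332 Y143.807 F1170
G01 X169.273 Y68.421 F1170
G01 X87.516 Y77.587 F1170
M5
G00 X25.133 Y41.289
M4 S896
G01 X42.890 Y46.392 F1170
G01 X65.506 Y38.101 F1170
G01 X87.489 Y25.233 F1170
G01 X103.349 Y16.602 F1170
G01 X107.595 Y21.022 F1170
M5
G00 X0.000 Y0.000

Since the viewBox matches the mm dimensions, user units are millimetres directly. The only transform is the Y-flip y_m = 180.161 − y_svg.

Shape 1 is a rectangle drawn with `<rect>`. Its stroke #ff0000 means cut at S896, F1170. After flipping Y the toolpath is (70.091,133.184) → (179.858,133.184) → (179.858,81.357) → (70.091,81.357) → (70.091,133.184), returning to the start.

Shape 2 is a regular polygon drawn with `<path>`. Its stroke #ff0000 means cut at S896, F1170. After flipping Y the toolpath is (87.516,77.587) → (136.332,143.807) → (169.273,68.421) → (87.516,77.587), returning to the start.

Shape 3 is a cubic bezier drawn with `<path>`. Its stroke #ff0000 means cut at S896, F1170. After flipping Y the toolpath is (25.133,41.289) → (42.890,46.392) → (65.506,38.101) → (87.489,25.233) → (103.349,16.602) → (107.595,21.022).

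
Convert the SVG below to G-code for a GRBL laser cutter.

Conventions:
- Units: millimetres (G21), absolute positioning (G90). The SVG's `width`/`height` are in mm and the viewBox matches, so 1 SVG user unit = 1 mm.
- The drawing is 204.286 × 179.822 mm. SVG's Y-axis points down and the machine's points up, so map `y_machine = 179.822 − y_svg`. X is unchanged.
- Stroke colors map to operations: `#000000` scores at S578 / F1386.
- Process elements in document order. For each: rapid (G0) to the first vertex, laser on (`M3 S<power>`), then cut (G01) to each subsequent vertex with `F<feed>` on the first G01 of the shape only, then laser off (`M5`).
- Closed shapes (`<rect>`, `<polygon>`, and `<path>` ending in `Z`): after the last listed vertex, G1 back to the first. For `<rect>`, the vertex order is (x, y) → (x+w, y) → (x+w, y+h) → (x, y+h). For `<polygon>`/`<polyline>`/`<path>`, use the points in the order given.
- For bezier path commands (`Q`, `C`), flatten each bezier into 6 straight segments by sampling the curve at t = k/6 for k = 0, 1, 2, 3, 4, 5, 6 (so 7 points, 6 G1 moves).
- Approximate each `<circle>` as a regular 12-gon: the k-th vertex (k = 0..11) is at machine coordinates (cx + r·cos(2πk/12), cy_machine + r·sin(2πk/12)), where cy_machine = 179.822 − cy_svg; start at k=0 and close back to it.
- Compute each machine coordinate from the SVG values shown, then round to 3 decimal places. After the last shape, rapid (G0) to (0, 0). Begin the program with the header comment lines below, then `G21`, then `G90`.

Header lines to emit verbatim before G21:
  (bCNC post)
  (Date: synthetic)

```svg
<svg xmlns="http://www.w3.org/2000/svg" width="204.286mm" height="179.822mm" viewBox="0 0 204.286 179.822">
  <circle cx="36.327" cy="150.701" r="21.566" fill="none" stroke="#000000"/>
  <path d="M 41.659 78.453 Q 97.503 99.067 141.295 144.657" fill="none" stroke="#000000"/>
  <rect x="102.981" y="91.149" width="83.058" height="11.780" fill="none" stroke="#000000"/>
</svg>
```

1 u = 1 mm; y_m = 179.822 − y.

[1] `<circle>` circle, #000000→score S578 F1386: (57.893,29.121) → (55.004,39.904) → (47.110,47.798) → (36.327,50.687) → (25.544,47.798) → (17.650,39.904) → (14.761,29.121) → (17.650,18.338) → (25.544,10.444) → (36.327,7.555) → (47.110,10.444) → (55.004,18.338) → (57.893,29.121) (closed)

[2] `<path>` quadratic bezier, #000000→score S578 F1386: (41.659,101.369) → (59.939,93.804) → (77.549,84.851) → (94.490,74.511) → (110.761,62.783) → (126.363,49.668) → (141.295,35.165)

[3] `<rect>` rectangle, #000000→score S578 F1386: (102.981,88.673) → (186.039,88.673) → (186.039,76.893) → (102.981,76.893) → (102.981,88.673) (closed)

(bCNC post)
(Date: synthetic)
G21
G90
G0 X57.893 Y29.121
M3 S578
G01 X55.004 Y39.904 F1386
G01 X47.110 Y47.798
G01 X36.327 Y50.687
G01 X25.544 Y47.798
G01 X17.650 Y39.904
G01 X14.761 Y29.121
G01 X17.650 Y18.338
G01 X25.544 Y10.444
G01 X36.327 Y7.555
G01 X47.110 Y10.444
G01 X55.004 Y18.338
G01 X57.893 Y29.121
M5
G0 X41.659 Y101.369
M3 S578
G01 X59.939 Y93.804 F1386
G01 X77.549 Y84.851
G01 X94.490 Y74.511
G01 X110.761 Y62.783
G01 X126.363 Y49.668
G01 X141.295 Y35.165
M5
G0 X102.981 Y88.673
M3 S578
G01 X186.039 Y88.673 F1386
G01 X186.039 Y76.893
G01 X102.981 Y76.893
G01 X102.981 Y88.673
M5
G0 X0.000 Y0.000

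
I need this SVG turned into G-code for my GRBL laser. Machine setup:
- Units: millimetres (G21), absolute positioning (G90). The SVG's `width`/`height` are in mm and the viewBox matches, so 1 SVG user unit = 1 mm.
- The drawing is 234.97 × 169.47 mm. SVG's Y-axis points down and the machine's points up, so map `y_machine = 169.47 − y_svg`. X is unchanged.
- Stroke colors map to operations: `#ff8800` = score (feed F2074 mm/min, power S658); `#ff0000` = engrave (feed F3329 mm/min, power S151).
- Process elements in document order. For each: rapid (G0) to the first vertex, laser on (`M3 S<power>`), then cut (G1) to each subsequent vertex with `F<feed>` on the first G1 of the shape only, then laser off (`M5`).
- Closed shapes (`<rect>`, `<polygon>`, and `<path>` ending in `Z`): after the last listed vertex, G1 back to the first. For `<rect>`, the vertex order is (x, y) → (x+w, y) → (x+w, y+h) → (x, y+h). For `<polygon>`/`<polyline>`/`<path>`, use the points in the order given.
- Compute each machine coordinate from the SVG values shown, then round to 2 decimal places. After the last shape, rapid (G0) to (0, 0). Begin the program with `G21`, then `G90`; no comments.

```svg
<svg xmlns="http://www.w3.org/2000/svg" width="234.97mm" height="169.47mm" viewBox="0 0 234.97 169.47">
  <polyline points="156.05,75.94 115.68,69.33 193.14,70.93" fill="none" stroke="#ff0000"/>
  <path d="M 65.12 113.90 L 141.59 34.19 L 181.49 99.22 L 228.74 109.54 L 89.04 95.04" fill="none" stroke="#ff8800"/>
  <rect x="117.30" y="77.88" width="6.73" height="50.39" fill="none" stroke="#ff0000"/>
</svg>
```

G21
G90
G0 X156.05 Y93.53
M3 S151
G1 X115.68 Y100.14 F3329
G1 X193.14 Y98.54
M5
G0 X65.12 Y55.57
M3 S658
G1 X141.59 Y135.28 F2074
G1 X181.49 Y70.25
G1 X228.74 Y59.93
G1 X89.04 Y74.43
M5
G0 X117.30 Y91.59
M3 S151
G1 X124.03 Y91.59 F3329
G1 X124.03 Y41.20
G1 X117.30 Y41.20
G1 X117.30 Y91.59
M5
G0 X0.00 Y0.00

Since the viewBox matches the mm dimensions, user units are millimetres directly. The only transform is the Y-flip y_m = 169.47 − y_svg.

Shape 1 is a open polyline drawn with `<polyline>`. Its stroke #ff0000 means engrave at S151, F3329. After flipping Y the toolpath is (156.05,93.53) → (115.68,100.14) → (193.14,98.54).

Shape 2 is a open polyline drawn with `<path>`. Its stroke #ff8800 means score at S658, F2074. After flipping Y the toolpath is (65.12,55.57) → (141.59,135.28) → (181.49,70.25) → (228.74,59.93) → (89.04,74.43).

Shape 3 is a rectangle drawn with `<rect>`. Its stroke #ff0000 means engrave at S151, F3329. After flipping Y the toolpath is (117.30,91.59) → (124.03,91.59) → (124.03,41.20) → (117.30,41.20) → (117.30,91.59), returning to the start.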